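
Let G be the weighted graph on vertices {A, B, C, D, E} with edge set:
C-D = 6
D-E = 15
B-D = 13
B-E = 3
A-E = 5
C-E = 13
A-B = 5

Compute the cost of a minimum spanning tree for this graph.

27

Kruskal: consider edges lightest-first.
B-E (3): add. Components now {A} {B,E} {C} {D}
A-B (5): add. Components now {A,B,E} {C} {D}
A-E (5): skip — A and E already connected.
C-D (6): add. Components now {A,B,E} {C,D}
B-D (13): add. Components now {A,B,C,D,E}
MST edges: B-E, A-B, C-D, B-D; total weight 3+5+6+13 = 27.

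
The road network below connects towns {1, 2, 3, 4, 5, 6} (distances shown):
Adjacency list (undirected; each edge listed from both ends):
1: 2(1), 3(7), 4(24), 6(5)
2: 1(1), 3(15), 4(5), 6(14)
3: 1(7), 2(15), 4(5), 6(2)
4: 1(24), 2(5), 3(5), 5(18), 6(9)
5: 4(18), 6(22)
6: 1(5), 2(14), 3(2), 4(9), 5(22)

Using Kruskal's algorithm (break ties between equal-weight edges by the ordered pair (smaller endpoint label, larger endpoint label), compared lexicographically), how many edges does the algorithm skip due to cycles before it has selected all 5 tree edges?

5

Kruskal: consider edges lightest-first.
1 2 (1): add — endpoints in different components.
3 6 (2): add — endpoints in different components.
1 6 (5): add — endpoints in different components.
2 4 (5): add — endpoints in different components.
3 4 (5): skip — 3 and 4 already connected.
1 3 (7): skip — 1 and 3 already connected.
4 6 (9): skip — 4 and 6 already connected.
2 6 (14): skip — 2 and 6 already connected.
2 3 (15): skip — 2 and 3 already connected.
4 5 (18): add — endpoints in different components.
Edges rejected before the tree was complete: 5.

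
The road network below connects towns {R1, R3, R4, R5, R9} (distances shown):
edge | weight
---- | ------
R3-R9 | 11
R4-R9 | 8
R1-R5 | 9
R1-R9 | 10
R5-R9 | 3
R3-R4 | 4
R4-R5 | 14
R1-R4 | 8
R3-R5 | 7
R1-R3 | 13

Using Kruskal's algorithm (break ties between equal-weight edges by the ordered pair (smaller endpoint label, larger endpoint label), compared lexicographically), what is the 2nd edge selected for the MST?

R3-R4

Sort edges by weight, then run Kruskal:
R5-R9 (3): add — endpoints in different components.
R3-R4 (4): add — endpoints in different components.
R3-R5 (7): add — endpoints in different components.
R1-R4 (8): add — endpoints in different components.
The 2nd edge added is R3-R4.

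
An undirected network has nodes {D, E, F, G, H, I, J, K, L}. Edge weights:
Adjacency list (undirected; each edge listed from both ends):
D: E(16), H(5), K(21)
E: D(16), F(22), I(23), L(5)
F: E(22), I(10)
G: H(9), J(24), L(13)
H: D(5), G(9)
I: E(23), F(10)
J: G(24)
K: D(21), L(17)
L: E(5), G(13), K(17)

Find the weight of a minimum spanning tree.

Kruskal's algorithm — process edges by increasing weight (ties by edge label):
D–H (5): add — endpoints in different components.
E–L (5): add — endpoints in different components.
G–H (9): add — endpoints in different components.
F–I (10): add — endpoints in different components.
G–L (13): add — endpoints in different components.
D–E (16): skip — D and E already connected.
K–L (17): add — endpoints in different components.
D–K (21): skip — D and K already connected.
E–F (22): add — endpoints in different components.
E–I (23): skip — E and I already connected.
G–J (24): add — endpoints in different components.
MST edges: D–H, E–L, G–H, F–I, G–L, K–L, E–F, G–J; total weight 5+5+9+10+13+17+22+24 = 105.

105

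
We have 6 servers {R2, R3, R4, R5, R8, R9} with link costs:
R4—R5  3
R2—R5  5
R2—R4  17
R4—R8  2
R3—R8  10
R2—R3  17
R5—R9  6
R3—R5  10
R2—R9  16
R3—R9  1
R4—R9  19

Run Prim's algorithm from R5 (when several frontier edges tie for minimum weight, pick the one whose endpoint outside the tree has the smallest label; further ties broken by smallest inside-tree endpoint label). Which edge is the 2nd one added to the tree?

Prim's algorithm from R5:
Step 1: frontier [R4—R5 3, R2—R5 5, R5—R9 6, R3—R5 10] → take R4—R5 (3); add R4.
Step 2: frontier [R4—R8 2, R2—R4 17, R4—R9 19, R2—R5 5, R5—R9 6, R3—R5 10] → take R4—R8 (2); add R8.
Step 3: frontier [R2—R4 17, R4—R9 19, R2—R5 5, R5—R9 6, R3—R5 10, R3—R8 10] → take R2—R5 (5); add R2.
Step 4: frontier [R2—R9 16, R2—R3 17, R4—R9 19, R5—R9 6, R3—R5 10, R3—R8 10] → take R5—R9 (6); add R9.
Step 5: frontier [R2—R3 17, R3—R5 10, R3—R8 10, R3—R9 1] → take R3—R9 (1); add R3.
The 2nd edge added is R4—R8.

R4-R8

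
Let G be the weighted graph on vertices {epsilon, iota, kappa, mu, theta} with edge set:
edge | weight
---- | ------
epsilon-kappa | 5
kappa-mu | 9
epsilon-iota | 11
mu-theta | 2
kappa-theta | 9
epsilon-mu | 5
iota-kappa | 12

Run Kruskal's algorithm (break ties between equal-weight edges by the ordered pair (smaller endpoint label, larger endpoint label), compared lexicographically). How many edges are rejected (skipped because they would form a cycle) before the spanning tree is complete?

2

Kruskal: consider edges lightest-first.
mu-theta (2): add — endpoints in different components.
epsilon-kappa (5): add — endpoints in different components.
epsilon-mu (5): add — endpoints in different components.
kappa-mu (9): skip — mu and kappa already connected.
kappa-theta (9): skip — kappa and theta already connected.
epsilon-iota (11): add — endpoints in different components.
Edges rejected before the tree was complete: 2.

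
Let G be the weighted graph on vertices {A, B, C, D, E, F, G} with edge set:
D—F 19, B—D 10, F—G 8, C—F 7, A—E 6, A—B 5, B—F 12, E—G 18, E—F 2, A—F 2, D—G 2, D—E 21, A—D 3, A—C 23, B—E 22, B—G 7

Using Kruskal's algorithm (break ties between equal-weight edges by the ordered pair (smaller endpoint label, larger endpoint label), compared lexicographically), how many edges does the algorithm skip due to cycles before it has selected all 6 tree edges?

2

Kruskal: consider edges lightest-first.
A—F (2): add. Components now {A,F} {B} {C} {D} {E} {G}
D—G (2): add. Components now {A,F} {B} {C} {D,G} {E}
E—F (2): add. Components now {A,E,F} {B} {C} {D,G}
A—D (3): add. Components now {A,D,E,F,G} {B} {C}
A—B (5): add. Components now {A,B,D,E,F,G} {C}
A—E (6): skip — A and E already connected.
B—G (7): skip — B and G already connected.
C—F (7): add. Components now {A,B,C,D,E,F,G}
Edges rejected before the tree was complete: 2.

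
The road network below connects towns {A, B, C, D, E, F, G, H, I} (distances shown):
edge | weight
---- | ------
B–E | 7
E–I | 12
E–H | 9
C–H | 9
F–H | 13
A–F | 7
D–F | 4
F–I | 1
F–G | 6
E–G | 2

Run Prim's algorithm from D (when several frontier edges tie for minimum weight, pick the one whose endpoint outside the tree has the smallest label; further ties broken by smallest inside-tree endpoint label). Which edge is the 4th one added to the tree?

Grow the tree from D using Prim:
Step 1: cheapest edge leaving the tree is D–F (4); add F.
Step 2: cheapest edge leaving the tree is F–I (1); add I.
Step 3: cheapest edge leaving the tree is F–G (6); add G.
Step 4: cheapest edge leaving the tree is E–G (2); add E.
Step 5: cheapest edge leaving the tree is A–F (7); add A.
Step 6: cheapest edge leaving the tree is B–E (7); add B.
Step 7: cheapest edge leaving the tree is E–H (9); add H.
Step 8: cheapest edge leaving the tree is C–H (9); add C.
The 4th edge added is E–G.

E-G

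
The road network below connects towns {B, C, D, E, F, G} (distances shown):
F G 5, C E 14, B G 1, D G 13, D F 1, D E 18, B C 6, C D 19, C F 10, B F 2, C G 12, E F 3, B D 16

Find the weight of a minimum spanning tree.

13

Kruskal's algorithm — process edges by increasing weight (ties by edge label):
B G (1): add — endpoints in different components.
D F (1): add — endpoints in different components.
B F (2): add — endpoints in different components.
E F (3): add — endpoints in different components.
F G (5): skip — F and G already connected.
B C (6): add — endpoints in different components.
MST edges: B G, D F, B F, E F, B C; total weight 1+1+2+3+6 = 13.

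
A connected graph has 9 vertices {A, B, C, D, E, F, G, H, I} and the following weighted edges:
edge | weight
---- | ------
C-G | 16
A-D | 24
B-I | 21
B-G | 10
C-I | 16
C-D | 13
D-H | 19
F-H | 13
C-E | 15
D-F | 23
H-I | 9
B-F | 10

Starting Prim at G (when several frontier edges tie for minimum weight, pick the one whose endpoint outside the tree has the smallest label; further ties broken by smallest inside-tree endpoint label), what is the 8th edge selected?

Prim's algorithm from G:
Step 1: frontier [B-G 10, C-G 16] → take B-G (10); add B.
Step 2: frontier [B-F 10, B-I 21, C-G 16] → take B-F (10); add F.
Step 3: frontier [B-I 21, F-H 13, D-F 23, C-G 16] → take F-H (13); add H.
Step 4: frontier [B-I 21, D-F 23, C-G 16, H-I 9, D-H 19] → take H-I (9); add I.
Step 5: frontier [D-F 23, C-G 16, D-H 19, C-I 16] → take C-G (16); add C.
Step 6: frontier [C-D 13, C-E 15, D-F 23, D-H 19] → take C-D (13); add D.
Step 7: frontier [C-E 15, A-D 24] → take C-E (15); add E.
Step 8: frontier [A-D 24] → take A-D (24); add A.
The 8th edge added is A-D.

A-D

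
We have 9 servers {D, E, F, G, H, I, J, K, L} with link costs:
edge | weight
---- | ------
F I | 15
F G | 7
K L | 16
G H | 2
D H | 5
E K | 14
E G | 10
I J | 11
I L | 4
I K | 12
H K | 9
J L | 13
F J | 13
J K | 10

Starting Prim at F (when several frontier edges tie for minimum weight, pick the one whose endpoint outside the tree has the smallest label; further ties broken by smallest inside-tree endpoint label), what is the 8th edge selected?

Prim's algorithm from F:
Step 1: cheapest edge leaving the tree is F G (7); add G.
Step 2: cheapest edge leaving the tree is G H (2); add H.
Step 3: cheapest edge leaving the tree is D H (5); add D.
Step 4: cheapest edge leaving the tree is H K (9); add K.
Step 5: cheapest edge leaving the tree is E G (10); add E.
Step 6: cheapest edge leaving the tree is J K (10); add J.
Step 7: cheapest edge leaving the tree is I J (11); add I.
Step 8: cheapest edge leaving the tree is I L (4); add L.
The 8th edge added is I L.

I-L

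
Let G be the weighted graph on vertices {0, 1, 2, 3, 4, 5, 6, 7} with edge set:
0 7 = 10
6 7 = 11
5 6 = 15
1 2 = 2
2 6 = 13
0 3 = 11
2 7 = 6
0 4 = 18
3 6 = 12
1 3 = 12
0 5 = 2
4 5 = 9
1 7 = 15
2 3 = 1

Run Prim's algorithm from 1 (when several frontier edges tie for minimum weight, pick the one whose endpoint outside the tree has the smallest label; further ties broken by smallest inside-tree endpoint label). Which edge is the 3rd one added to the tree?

Prim, starting at 1.
Step 1: frontier [1 2 2, 1 3 12, 1 7 15] → take 1 2 (2); add 2.
Step 2: frontier [1 3 12, 1 7 15, 2 3 1, 2 7 6, 2 6 13] → take 2 3 (1); add 3.
Step 3: frontier [1 7 15, 2 7 6, 2 6 13, 0 3 11, 3 6 12] → take 2 7 (6); add 7.
Step 4: frontier [2 6 13, 0 3 11, 3 6 12, 0 7 10, 6 7 11] → take 0 7 (10); add 0.
Step 5: frontier [0 5 2, 0 4 18, 2 6 13, 3 6 12, 6 7 11] → take 0 5 (2); add 5.
Step 6: frontier [0 4 18, 2 6 13, 3 6 12, 4 5 9, 5 6 15, 6 7 11] → take 4 5 (9); add 4.
Step 7: frontier [2 6 13, 3 6 12, 5 6 15, 6 7 11] → take 6 7 (11); add 6.
The 3rd edge added is 2 7.

2-7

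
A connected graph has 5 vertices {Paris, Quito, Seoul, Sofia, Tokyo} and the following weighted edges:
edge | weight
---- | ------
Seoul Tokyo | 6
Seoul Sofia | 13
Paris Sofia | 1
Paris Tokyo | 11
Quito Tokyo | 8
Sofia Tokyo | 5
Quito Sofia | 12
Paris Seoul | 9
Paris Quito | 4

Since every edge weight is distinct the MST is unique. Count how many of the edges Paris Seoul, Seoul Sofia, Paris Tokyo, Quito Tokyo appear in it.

Sort edges by weight, then run Kruskal:
Paris Sofia (1): add. Components now {Paris,Sofia} {Tokyo} {Quito} {Seoul}
Paris Quito (4): add. Components now {Paris,Quito,Sofia} {Tokyo} {Seoul}
Sofia Tokyo (5): add. Components now {Paris,Quito,Sofia,Tokyo} {Seoul}
Seoul Tokyo (6): add. Components now {Paris,Quito,Seoul,Sofia,Tokyo}
MST edge set: {Paris Sofia, Paris Quito, Sofia Tokyo, Seoul Tokyo}.
Of the listed edges, {} are in the MST → 0.

0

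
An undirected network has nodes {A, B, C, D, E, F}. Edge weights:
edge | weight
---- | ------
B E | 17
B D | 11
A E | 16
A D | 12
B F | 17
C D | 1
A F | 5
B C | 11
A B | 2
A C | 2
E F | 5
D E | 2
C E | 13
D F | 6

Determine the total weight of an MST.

Kruskal: consider edges lightest-first.
C D (1): add. Components now {A} {B} {C,D} {E} {F}
A B (2): add. Components now {A,B} {C,D} {E} {F}
A C (2): add. Components now {A,B,C,D} {E} {F}
D E (2): add. Components now {A,B,C,D,E} {F}
A F (5): add. Components now {A,B,C,D,E,F}
MST edges: C D, A B, A C, D E, A F; total weight 1+2+2+2+5 = 12.

12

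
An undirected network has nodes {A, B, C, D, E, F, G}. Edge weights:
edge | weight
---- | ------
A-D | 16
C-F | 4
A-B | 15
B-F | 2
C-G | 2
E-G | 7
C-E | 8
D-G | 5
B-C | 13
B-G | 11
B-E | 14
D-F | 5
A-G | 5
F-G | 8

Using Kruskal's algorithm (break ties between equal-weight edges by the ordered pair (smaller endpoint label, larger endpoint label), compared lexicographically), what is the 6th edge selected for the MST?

Kruskal: consider edges lightest-first.
B-F (2): add. Components now {A} {B,F} {C} {D} {E} {G}
C-G (2): add. Components now {A} {B,F} {C,G} {D} {E}
C-F (4): add. Components now {A} {B,C,F,G} {D} {E}
A-G (5): add. Components now {A,B,C,F,G} {D} {E}
D-F (5): add. Components now {A,B,C,D,F,G} {E}
D-G (5): skip — D and G already connected.
E-G (7): add. Components now {A,B,C,D,E,F,G}
The 6th edge added is E-G.

E-G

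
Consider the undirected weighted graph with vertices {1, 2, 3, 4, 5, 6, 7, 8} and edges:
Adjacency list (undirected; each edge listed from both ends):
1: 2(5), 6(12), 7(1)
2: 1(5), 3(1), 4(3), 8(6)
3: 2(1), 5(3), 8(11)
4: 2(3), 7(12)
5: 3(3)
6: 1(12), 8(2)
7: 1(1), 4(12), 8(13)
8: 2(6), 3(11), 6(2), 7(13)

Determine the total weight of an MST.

Grow the tree from 1 using Prim:
Step 1: cheapest edge leaving the tree is 1-7 (1); add 7.
Step 2: cheapest edge leaving the tree is 1-2 (5); add 2.
Step 3: cheapest edge leaving the tree is 2-3 (1); add 3.
Step 4: cheapest edge leaving the tree is 2-4 (3); add 4.
Step 5: cheapest edge leaving the tree is 3-5 (3); add 5.
Step 6: cheapest edge leaving the tree is 2-8 (6); add 8.
Step 7: cheapest edge leaving the tree is 6-8 (2); add 6.
MST edges: 1-7, 1-2, 2-3, 2-4, 3-5, 2-8, 6-8; total weight 1+5+1+3+3+6+2 = 21.

21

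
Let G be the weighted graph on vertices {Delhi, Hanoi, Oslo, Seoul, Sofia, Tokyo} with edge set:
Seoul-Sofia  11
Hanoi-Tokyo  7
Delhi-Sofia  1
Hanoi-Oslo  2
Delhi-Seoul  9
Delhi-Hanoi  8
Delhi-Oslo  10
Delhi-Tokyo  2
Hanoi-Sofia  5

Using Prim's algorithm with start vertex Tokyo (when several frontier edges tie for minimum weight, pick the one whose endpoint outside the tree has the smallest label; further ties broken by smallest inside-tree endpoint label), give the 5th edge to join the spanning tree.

Delhi-Seoul

Prim's algorithm from Tokyo:
Step 1: frontier [Delhi-Tokyo 2, Hanoi-Tokyo 7] → take Delhi-Tokyo (2); add Delhi.
Step 2: frontier [Delhi-Sofia 1, Delhi-Hanoi 8, Delhi-Seoul 9, Delhi-Oslo 10, Hanoi-Tokyo 7] → take Delhi-Sofia (1); add Sofia.
Step 3: frontier [Delhi-Hanoi 8, Delhi-Seoul 9, Delhi-Oslo 10, Hanoi-Sofia 5, Seoul-Sofia 11, Hanoi-Tokyo 7] → take Hanoi-Sofia (5); add Hanoi.
Step 4: frontier [Delhi-Seoul 9, Delhi-Oslo 10, Hanoi-Oslo 2, Seoul-Sofia 11] → take Hanoi-Oslo (2); add Oslo.
Step 5: frontier [Delhi-Seoul 9, Seoul-Sofia 11] → take Delhi-Seoul (9); add Seoul.
The 5th edge added is Delhi-Seoul.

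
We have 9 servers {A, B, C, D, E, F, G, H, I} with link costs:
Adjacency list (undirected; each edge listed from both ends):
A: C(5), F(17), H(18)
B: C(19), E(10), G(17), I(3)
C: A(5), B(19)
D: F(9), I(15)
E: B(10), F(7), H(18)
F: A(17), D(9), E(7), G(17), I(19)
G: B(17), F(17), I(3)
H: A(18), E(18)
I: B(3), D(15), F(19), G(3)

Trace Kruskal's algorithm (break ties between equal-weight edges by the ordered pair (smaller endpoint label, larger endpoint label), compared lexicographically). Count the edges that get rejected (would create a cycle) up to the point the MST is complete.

Sort edges by weight, then run Kruskal:
B—I (3): add — endpoints in different components.
G—I (3): add — endpoints in different components.
A—C (5): add — endpoints in different components.
E—F (7): add — endpoints in different components.
D—F (9): add — endpoints in different components.
B—E (10): add — endpoints in different components.
D—I (15): skip — D and I already connected.
A—F (17): add — endpoints in different components.
B—G (17): skip — B and G already connected.
F—G (17): skip — F and G already connected.
A—H (18): add — endpoints in different components.
Edges rejected before the tree was complete: 3.

3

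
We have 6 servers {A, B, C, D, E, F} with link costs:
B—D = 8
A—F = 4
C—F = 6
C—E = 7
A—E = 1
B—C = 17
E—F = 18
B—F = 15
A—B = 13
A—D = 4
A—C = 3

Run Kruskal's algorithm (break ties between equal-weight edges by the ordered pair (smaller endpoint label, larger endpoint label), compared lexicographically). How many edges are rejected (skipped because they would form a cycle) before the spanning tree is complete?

2

Kruskal's algorithm — process edges by increasing weight (ties by edge label):
A—E (1): add. Components now {A,E} {B} {C} {D} {F}
A—C (3): add. Components now {A,C,E} {B} {D} {F}
A—D (4): add. Components now {A,C,D,E} {B} {F}
A—F (4): add. Components now {A,C,D,E,F} {B}
C—F (6): skip — C and F already connected.
C—E (7): skip — C and E already connected.
B—D (8): add. Components now {A,B,C,D,E,F}
Edges rejected before the tree was complete: 2.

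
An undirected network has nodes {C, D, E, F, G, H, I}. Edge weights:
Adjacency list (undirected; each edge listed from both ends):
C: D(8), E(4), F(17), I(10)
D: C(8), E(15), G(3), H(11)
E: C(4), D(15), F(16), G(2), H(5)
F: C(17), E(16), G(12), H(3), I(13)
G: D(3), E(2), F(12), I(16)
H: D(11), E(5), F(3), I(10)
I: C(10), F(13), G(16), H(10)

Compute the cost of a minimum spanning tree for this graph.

27

Kruskal: consider edges lightest-first.
E–G (2): add — endpoints in different components.
D–G (3): add — endpoints in different components.
F–H (3): add — endpoints in different components.
C–E (4): add — endpoints in different components.
E–H (5): add — endpoints in different components.
C–D (8): skip — C and D already connected.
C–I (10): add — endpoints in different components.
MST edges: E–G, D–G, F–H, C–E, E–H, C–I; total weight 2+3+3+4+5+10 = 27.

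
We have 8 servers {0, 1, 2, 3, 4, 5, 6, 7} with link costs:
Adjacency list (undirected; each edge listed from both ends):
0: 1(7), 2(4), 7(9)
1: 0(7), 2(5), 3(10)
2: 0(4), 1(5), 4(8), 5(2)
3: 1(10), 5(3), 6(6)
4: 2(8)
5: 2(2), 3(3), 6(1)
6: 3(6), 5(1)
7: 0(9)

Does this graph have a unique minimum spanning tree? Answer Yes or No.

Kruskal: consider edges lightest-first.
5—6 (1): add — endpoints in different components.
2—5 (2): add — endpoints in different components.
3—5 (3): add — endpoints in different components.
0—2 (4): add — endpoints in different components.
1—2 (5): add — endpoints in different components.
3—6 (6): skip — 3 and 6 already connected.
0—1 (7): skip — 0 and 1 already connected.
2—4 (8): add — endpoints in different components.
0—7 (9): add — endpoints in different components.
Every non-tree edge has weight strictly greater than the heaviest edge on the tree path between its endpoints, so the MST is unique.

Yes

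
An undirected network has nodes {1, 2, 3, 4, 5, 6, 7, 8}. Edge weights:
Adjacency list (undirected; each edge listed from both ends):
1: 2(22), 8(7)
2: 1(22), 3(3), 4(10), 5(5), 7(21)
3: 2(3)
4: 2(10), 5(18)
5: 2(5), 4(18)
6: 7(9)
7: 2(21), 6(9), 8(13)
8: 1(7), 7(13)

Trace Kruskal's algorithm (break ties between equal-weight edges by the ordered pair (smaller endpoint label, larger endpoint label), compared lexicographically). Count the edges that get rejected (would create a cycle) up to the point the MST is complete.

1

Kruskal: consider edges lightest-first.
2—3 (3): add — endpoints in different components.
2—5 (5): add — endpoints in different components.
1—8 (7): add — endpoints in different components.
6—7 (9): add — endpoints in different components.
2—4 (10): add — endpoints in different components.
7—8 (13): add — endpoints in different components.
4—5 (18): skip — 4 and 5 already connected.
2—7 (21): add — endpoints in different components.
Edges rejected before the tree was complete: 1.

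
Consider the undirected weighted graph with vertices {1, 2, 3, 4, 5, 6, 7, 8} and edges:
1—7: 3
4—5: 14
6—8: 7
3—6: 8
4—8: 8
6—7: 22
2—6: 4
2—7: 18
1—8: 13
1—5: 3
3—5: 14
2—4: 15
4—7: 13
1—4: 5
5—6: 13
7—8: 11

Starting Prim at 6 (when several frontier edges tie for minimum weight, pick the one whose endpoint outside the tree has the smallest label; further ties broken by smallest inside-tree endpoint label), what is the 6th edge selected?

Grow the tree from 6 using Prim:
Step 1: cheapest edge leaving the tree is 2—6 (4); add 2.
Step 2: cheapest edge leaving the tree is 6—8 (7); add 8.
Step 3: cheapest edge leaving the tree is 3—6 (8); add 3.
Step 4: cheapest edge leaving the tree is 4—8 (8); add 4.
Step 5: cheapest edge leaving the tree is 1—4 (5); add 1.
Step 6: cheapest edge leaving the tree is 1—5 (3); add 5.
Step 7: cheapest edge leaving the tree is 1—7 (3); add 7.
The 6th edge added is 1—5.

1-5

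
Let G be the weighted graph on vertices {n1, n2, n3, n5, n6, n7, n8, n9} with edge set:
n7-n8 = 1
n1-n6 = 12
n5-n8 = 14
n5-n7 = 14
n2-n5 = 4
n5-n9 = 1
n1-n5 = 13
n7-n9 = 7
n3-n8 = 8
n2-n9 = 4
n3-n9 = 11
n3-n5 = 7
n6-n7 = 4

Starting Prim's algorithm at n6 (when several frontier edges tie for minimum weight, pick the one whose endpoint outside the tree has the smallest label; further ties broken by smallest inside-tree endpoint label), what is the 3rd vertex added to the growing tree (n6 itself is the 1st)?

Prim, starting at n6.
Step 1: cheapest edge leaving the tree is n6-n7 (4); add n7.
Step 2: cheapest edge leaving the tree is n7-n8 (1); add n8.
Step 3: cheapest edge leaving the tree is n7-n9 (7); add n9.
Step 4: cheapest edge leaving the tree is n5-n9 (1); add n5.
Step 5: cheapest edge leaving the tree is n2-n5 (4); add n2.
Step 6: cheapest edge leaving the tree is n3-n5 (7); add n3.
Step 7: cheapest edge leaving the tree is n1-n6 (12); add n1.
Vertex order: n6, n7, n8, n9, n5, n2, n3, n1. The 3rd vertex is n8.

n8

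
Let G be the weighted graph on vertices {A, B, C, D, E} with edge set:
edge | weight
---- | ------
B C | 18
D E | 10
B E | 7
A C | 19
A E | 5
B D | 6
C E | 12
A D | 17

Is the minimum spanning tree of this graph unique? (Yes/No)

Kruskal's algorithm — process edges by increasing weight (ties by edge label):
A E (5): add. Components now {A,E} {B} {C} {D}
B D (6): add. Components now {A,E} {B,D} {C}
B E (7): add. Components now {A,B,D,E} {C}
D E (10): skip — D and E already connected.
C E (12): add. Components now {A,B,C,D,E}
Every non-tree edge has weight strictly greater than the heaviest edge on the tree path between its endpoints, so the MST is unique.

Yes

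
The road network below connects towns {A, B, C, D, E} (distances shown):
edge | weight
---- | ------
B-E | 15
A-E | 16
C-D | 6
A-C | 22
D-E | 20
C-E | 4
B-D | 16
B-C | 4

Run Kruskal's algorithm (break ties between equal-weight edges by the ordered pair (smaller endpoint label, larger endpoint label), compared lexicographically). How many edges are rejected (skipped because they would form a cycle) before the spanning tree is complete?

Kruskal's algorithm — process edges by increasing weight (ties by edge label):
B-C (4): add. Components now {A} {B,C} {D} {E}
C-E (4): add. Components now {A} {B,C,E} {D}
C-D (6): add. Components now {A} {B,C,D,E}
B-E (15): skip — B and E already connected.
A-E (16): add. Components now {A,B,C,D,E}
Edges rejected before the tree was complete: 1.

1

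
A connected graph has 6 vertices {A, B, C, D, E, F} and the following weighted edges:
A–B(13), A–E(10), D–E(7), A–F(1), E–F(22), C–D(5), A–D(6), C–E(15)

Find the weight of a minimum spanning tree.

Kruskal's algorithm — process edges by increasing weight (ties by edge label):
A–F (1): add — endpoints in different components.
C–D (5): add — endpoints in different components.
A–D (6): add — endpoints in different components.
D–E (7): add — endpoints in different components.
A–E (10): skip — A and E already connected.
A–B (13): add — endpoints in different components.
MST edges: A–F, C–D, A–D, D–E, A–B; total weight 1+5+6+7+13 = 32.

32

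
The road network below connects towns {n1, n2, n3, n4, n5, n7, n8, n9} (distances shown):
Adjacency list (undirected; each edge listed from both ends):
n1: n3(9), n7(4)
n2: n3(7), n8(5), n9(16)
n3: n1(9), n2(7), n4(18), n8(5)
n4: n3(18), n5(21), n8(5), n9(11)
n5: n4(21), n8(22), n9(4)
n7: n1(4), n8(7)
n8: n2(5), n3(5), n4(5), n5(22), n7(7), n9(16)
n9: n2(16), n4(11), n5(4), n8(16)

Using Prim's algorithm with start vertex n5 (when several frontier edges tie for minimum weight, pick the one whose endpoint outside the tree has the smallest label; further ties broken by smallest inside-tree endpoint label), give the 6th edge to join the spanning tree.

n7-n8

Prim's algorithm from n5:
Step 1: frontier [n5—n9 4, n4—n5 21, n5—n8 22] → take n5—n9 (4); add n9.
Step 2: frontier [n4—n5 21, n5—n8 22, n4—n9 11, n2—n9 16, n8—n9 16] → take n4—n9 (11); add n4.
Step 3: frontier [n4—n8 5, n3—n4 18, n5—n8 22, n2—n9 16, n8—n9 16] → take n4—n8 (5); add n8.
Step 4: frontier [n3—n4 18, n2—n8 5, n3—n8 5, n7—n8 7, n2—n9 16] → take n2—n8 (5); add n2.
Step 5: frontier [n2—n3 7, n3—n4 18, n3—n8 5, n7—n8 7] → take n3—n8 (5); add n3.
Step 6: frontier [n1—n3 9, n7—n8 7] → take n7—n8 (7); add n7.
Step 7: frontier [n1—n3 9, n1—n7 4] → take n1—n7 (4); add n1.
The 6th edge added is n7—n8.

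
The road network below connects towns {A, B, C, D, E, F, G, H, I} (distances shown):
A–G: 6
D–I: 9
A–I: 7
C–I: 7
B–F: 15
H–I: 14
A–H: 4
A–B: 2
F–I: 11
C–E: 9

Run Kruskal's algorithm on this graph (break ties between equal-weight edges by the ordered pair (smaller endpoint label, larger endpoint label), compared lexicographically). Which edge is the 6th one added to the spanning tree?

C-E

Sort edges by weight, then run Kruskal:
A–B (2): add — endpoints in different components.
A–H (4): add — endpoints in different components.
A–G (6): add — endpoints in different components.
A–I (7): add — endpoints in different components.
C–I (7): add — endpoints in different components.
C–E (9): add — endpoints in different components.
D–I (9): add — endpoints in different components.
F–I (11): add — endpoints in different components.
The 6th edge added is C–E.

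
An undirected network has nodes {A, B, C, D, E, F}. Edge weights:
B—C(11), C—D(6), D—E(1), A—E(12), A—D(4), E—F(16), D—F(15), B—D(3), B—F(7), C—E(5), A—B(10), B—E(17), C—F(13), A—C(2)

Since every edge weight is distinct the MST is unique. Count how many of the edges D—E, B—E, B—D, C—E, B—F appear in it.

3

Kruskal's algorithm — process edges by increasing weight (ties by edge label):
D—E (1): add — endpoints in different components.
A—C (2): add — endpoints in different components.
B—D (3): add — endpoints in different components.
A—D (4): add — endpoints in different components.
C—E (5): skip — C and E already connected.
C—D (6): skip — C and D already connected.
B—F (7): add — endpoints in different components.
MST edge set: {D—E, A—C, B—D, A—D, B—F}.
Of the listed edges, {D—E, B—D, B—F} are in the MST → 3.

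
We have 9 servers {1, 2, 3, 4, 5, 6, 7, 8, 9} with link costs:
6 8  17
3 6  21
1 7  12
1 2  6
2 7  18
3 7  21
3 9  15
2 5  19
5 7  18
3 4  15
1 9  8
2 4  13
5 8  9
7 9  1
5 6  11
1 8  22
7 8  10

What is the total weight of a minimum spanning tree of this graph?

73

Prim, starting at 7.
Step 1: cheapest edge leaving the tree is 7 9 (1); add 9.
Step 2: cheapest edge leaving the tree is 1 9 (8); add 1.
Step 3: cheapest edge leaving the tree is 1 2 (6); add 2.
Step 4: cheapest edge leaving the tree is 7 8 (10); add 8.
Step 5: cheapest edge leaving the tree is 5 8 (9); add 5.
Step 6: cheapest edge leaving the tree is 5 6 (11); add 6.
Step 7: cheapest edge leaving the tree is 2 4 (13); add 4.
Step 8: cheapest edge leaving the tree is 3 4 (15); add 3.
MST edges: 7 9, 1 9, 1 2, 7 8, 5 8, 5 6, 2 4, 3 4; total weight 1+8+6+10+9+11+13+15 = 73.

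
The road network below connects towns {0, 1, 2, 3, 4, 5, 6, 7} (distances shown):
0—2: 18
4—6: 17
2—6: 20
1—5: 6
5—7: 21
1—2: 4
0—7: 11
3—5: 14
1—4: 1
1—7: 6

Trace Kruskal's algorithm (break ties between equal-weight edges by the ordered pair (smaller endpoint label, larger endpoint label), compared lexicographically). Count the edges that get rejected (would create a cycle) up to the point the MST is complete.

Sort edges by weight, then run Kruskal:
1—4 (1): add — endpoints in different components.
1—2 (4): add — endpoints in different components.
1—5 (6): add — endpoints in different components.
1—7 (6): add — endpoints in different components.
0—7 (11): add — endpoints in different components.
3—5 (14): add — endpoints in different components.
4—6 (17): add — endpoints in different components.
Edges rejected before the tree was complete: 0.

0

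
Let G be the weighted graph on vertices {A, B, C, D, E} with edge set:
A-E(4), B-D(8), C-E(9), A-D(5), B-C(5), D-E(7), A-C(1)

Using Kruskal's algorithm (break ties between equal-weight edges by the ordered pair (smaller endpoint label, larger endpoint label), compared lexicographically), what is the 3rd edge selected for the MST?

Kruskal's algorithm — process edges by increasing weight (ties by edge label):
A-C (1): add. Components now {A,C} {B} {D} {E}
A-E (4): add. Components now {A,C,E} {B} {D}
A-D (5): add. Components now {A,C,D,E} {B}
B-C (5): add. Components now {A,B,C,D,E}
The 3rd edge added is A-D.

A-D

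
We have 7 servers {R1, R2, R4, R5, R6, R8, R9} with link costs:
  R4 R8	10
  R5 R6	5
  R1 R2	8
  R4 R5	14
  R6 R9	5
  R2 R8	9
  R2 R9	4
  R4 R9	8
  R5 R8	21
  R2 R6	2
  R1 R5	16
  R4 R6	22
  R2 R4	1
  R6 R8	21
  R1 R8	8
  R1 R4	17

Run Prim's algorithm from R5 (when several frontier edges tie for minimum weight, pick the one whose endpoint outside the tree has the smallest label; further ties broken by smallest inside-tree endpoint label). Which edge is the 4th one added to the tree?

R2-R9

Grow the tree from R5 using Prim:
Step 1: cheapest edge leaving the tree is R5 R6 (5); add R6.
Step 2: cheapest edge leaving the tree is R2 R6 (2); add R2.
Step 3: cheapest edge leaving the tree is R2 R4 (1); add R4.
Step 4: cheapest edge leaving the tree is R2 R9 (4); add R9.
Step 5: cheapest edge leaving the tree is R1 R2 (8); add R1.
Step 6: cheapest edge leaving the tree is R1 R8 (8); add R8.
The 4th edge added is R2 R9.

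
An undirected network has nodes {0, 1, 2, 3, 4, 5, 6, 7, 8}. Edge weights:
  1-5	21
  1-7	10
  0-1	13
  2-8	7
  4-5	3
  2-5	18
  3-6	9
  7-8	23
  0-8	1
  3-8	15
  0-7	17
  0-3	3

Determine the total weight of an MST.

64

Kruskal's algorithm — process edges by increasing weight (ties by edge label):
0-8 (1): add — endpoints in different components.
0-3 (3): add — endpoints in different components.
4-5 (3): add — endpoints in different components.
2-8 (7): add — endpoints in different components.
3-6 (9): add — endpoints in different components.
1-7 (10): add — endpoints in different components.
0-1 (13): add — endpoints in different components.
3-8 (15): skip — 3 and 8 already connected.
0-7 (17): skip — 0 and 7 already connected.
2-5 (18): add — endpoints in different components.
MST edges: 0-8, 0-3, 4-5, 2-8, 3-6, 1-7, 0-1, 2-5; total weight 1+3+3+7+9+10+13+18 = 64.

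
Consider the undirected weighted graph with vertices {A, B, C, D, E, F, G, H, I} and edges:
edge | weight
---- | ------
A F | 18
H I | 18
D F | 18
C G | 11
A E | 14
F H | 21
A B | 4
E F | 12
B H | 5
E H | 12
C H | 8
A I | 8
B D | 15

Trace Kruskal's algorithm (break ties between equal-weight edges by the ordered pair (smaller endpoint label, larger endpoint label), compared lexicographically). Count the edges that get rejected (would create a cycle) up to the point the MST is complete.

Kruskal's algorithm — process edges by increasing weight (ties by edge label):
A B (4): add — endpoints in different components.
B H (5): add — endpoints in different components.
A I (8): add — endpoints in different components.
C H (8): add — endpoints in different components.
C G (11): add — endpoints in different components.
E F (12): add — endpoints in different components.
E H (12): add — endpoints in different components.
A E (14): skip — A and E already connected.
B D (15): add — endpoints in different components.
Edges rejected before the tree was complete: 1.

1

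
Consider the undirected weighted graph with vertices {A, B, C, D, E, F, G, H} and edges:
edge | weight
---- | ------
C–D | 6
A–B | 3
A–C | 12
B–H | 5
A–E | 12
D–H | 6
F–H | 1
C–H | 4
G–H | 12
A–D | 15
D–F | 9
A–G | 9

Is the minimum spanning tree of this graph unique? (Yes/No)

Kruskal's algorithm — process edges by increasing weight (ties by edge label):
F–H (1): add — endpoints in different components.
A–B (3): add — endpoints in different components.
C–H (4): add — endpoints in different components.
B–H (5): add — endpoints in different components.
C–D (6): add — endpoints in different components.
D–H (6): skip — D and H already connected.
A–G (9): add — endpoints in different components.
D–F (9): skip — D and F already connected.
A–C (12): skip — A and C already connected.
A–E (12): add — endpoints in different components.
Non-tree edge D–H has weight 6, equal to the heaviest edge on its tree cycle — swapping gives another MST of the same weight. Not unique.

No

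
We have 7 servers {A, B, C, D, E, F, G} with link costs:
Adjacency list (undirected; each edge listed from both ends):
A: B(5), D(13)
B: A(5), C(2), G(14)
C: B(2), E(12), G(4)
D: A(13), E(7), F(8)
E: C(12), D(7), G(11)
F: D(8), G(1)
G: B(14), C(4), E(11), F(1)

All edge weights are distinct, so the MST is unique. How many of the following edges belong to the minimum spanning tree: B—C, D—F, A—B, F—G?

Kruskal: consider edges lightest-first.
F—G (1): add. Components now {A} {B} {C} {D} {E} {F,G}
B—C (2): add. Components now {A} {B,C} {D} {E} {F,G}
C—G (4): add. Components now {A} {B,C,F,G} {D} {E}
A—B (5): add. Components now {A,B,C,F,G} {D} {E}
D—E (7): add. Components now {A,B,C,F,G} {D,E}
D—F (8): add. Components now {A,B,C,D,E,F,G}
MST edge set: {F—G, B—C, C—G, A—B, D—E, D—F}.
Of the listed edges, {B—C, D—F, A—B, F—G} are in the MST → 4.

4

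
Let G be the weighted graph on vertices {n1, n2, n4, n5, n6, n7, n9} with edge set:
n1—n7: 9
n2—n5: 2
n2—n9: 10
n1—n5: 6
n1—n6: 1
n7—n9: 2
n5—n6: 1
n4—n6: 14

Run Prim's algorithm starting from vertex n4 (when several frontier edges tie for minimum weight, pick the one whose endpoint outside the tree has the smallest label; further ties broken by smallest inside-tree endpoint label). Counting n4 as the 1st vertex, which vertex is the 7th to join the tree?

Prim, starting at n4.
Step 1: frontier [n4—n6 14] → take n4—n6 (14); add n6.
Step 2: frontier [n1—n6 1, n5—n6 1] → take n1—n6 (1); add n1.
Step 3: frontier [n1—n5 6, n1—n7 9, n5—n6 1] → take n5—n6 (1); add n5.
Step 4: frontier [n1—n7 9, n2—n5 2] → take n2—n5 (2); add n2.
Step 5: frontier [n1—n7 9, n2—n9 10] → take n1—n7 (9); add n7.
Step 6: frontier [n2—n9 10, n7—n9 2] → take n7—n9 (2); add n9.
Vertex order: n4, n6, n1, n5, n2, n7, n9. The 7th vertex is n9.

n9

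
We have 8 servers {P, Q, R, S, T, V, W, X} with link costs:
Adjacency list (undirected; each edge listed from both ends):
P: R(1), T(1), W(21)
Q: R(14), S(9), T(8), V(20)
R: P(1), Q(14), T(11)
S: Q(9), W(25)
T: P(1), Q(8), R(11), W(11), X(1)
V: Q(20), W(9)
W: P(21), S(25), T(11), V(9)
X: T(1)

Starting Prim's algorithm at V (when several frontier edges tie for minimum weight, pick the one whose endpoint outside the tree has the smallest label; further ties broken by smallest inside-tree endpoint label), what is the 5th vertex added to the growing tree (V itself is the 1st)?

R

Grow the tree from V using Prim:
Step 1: cheapest edge leaving the tree is V W (9); add W.
Step 2: cheapest edge leaving the tree is T W (11); add T.
Step 3: cheapest edge leaving the tree is P T (1); add P.
Step 4: cheapest edge leaving the tree is P R (1); add R.
Step 5: cheapest edge leaving the tree is T X (1); add X.
Step 6: cheapest edge leaving the tree is Q T (8); add Q.
Step 7: cheapest edge leaving the tree is Q S (9); add S.
Vertex order: V, W, T, P, R, X, Q, S. The 5th vertex is R.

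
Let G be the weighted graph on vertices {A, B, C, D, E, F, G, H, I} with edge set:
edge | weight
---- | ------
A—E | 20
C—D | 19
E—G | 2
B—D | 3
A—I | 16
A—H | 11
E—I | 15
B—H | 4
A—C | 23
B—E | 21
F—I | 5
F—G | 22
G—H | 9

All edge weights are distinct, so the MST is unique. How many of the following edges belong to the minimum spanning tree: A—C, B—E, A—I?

Kruskal's algorithm — process edges by increasing weight (ties by edge label):
E—G (2): add — endpoints in different components.
B—D (3): add — endpoints in different components.
B—H (4): add — endpoints in different components.
F—I (5): add — endpoints in different components.
G—H (9): add — endpoints in different components.
A—H (11): add — endpoints in different components.
E—I (15): add — endpoints in different components.
A—I (16): skip — A and I already connected.
C—D (19): add — endpoints in different components.
MST edge set: {E—G, B—D, B—H, F—I, G—H, A—H, E—I, C—D}.
Of the listed edges, {} are in the MST → 0.

0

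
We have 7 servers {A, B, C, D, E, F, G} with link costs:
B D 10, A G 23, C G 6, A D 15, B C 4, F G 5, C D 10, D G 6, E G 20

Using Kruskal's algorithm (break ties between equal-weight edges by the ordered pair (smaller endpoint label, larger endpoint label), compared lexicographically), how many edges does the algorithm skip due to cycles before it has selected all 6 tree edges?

2

Kruskal: consider edges lightest-first.
B C (4): add. Components now {A} {B,C} {D} {E} {F} {G}
F G (5): add. Components now {A} {B,C} {D} {E} {F,G}
C G (6): add. Components now {A} {B,C,F,G} {D} {E}
D G (6): add. Components now {A} {B,C,D,F,G} {E}
B D (10): skip — B and D already connected.
C D (10): skip — C and D already connected.
A D (15): add. Components now {A,B,C,D,F,G} {E}
E G (20): add. Components now {A,B,C,D,E,F,G}
Edges rejected before the tree was complete: 2.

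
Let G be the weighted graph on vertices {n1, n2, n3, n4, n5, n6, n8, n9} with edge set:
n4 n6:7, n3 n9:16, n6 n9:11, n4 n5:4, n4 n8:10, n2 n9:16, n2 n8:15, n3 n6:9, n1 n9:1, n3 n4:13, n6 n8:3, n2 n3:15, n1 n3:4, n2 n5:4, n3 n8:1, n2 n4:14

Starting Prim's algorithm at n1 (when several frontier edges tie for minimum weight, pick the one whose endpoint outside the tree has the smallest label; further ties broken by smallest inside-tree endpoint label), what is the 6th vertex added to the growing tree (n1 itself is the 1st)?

n4

Prim's algorithm from n1:
Step 1: cheapest edge leaving the tree is n1 n9 (1); add n9.
Step 2: cheapest edge leaving the tree is n1 n3 (4); add n3.
Step 3: cheapest edge leaving the tree is n3 n8 (1); add n8.
Step 4: cheapest edge leaving the tree is n6 n8 (3); add n6.
Step 5: cheapest edge leaving the tree is n4 n6 (7); add n4.
Step 6: cheapest edge leaving the tree is n4 n5 (4); add n5.
Step 7: cheapest edge leaving the tree is n2 n5 (4); add n2.
Vertex order: n1, n9, n3, n8, n6, n4, n5, n2. The 6th vertex is n4.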